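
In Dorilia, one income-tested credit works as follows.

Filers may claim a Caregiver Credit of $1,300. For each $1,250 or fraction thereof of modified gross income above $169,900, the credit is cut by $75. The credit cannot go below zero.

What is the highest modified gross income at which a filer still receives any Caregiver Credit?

After 17 increments the reduction is 17 × $75 = $1,275, leaving $25; one more increment wipes it out. Increment 17 ends at excess 17 × $1,250 = $21,250, so the highest qualifying income is $169,900 + $21,250 = $191,150.

$191,150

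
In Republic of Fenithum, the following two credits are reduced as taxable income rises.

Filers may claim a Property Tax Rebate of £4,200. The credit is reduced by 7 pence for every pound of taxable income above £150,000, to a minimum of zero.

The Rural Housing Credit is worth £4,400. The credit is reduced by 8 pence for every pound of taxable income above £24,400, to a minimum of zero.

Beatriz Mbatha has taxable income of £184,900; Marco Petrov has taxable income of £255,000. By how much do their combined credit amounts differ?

£1,757

Beatriz (£184,900): Property Tax Rebate: 7% of the £34,900 excess over £150,000 is £2,443; credit = £4,200 − £2,443 = £1,757. Rural Housing Credit: 8% of the £160,500 excess over £24,400 is £12,840 ≥ base, so the credit is £0. total £1,757 + £0 = £1,757
Marco (£255,000): Property Tax Rebate: 7% of the £105,000 excess over £150,000 is £7,350 ≥ base, so the credit is £0. Rural Housing Credit: 8% of the £230,600 excess over £24,400 is £18,448 ≥ base, so the credit is £0. total £0 + £0 = £0
Difference: |£1,757 − £0| = £1,757.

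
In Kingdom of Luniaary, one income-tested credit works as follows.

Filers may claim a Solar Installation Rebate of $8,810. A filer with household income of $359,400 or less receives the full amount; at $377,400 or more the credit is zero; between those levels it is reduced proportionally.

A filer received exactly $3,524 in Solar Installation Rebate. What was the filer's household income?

$3,524 is 3,524/8,810 of the full $8,810, so 5,286/8,810 of the $18,000 range has been used: income = $359,400 + $18,000 × 5,286/8,810 = $370,200.

$370,200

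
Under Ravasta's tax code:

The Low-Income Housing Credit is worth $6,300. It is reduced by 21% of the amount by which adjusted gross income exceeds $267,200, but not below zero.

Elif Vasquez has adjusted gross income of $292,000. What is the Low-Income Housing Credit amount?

Low-Income Housing Credit: 21% of the $24,800 excess over $267,200 is $5,208; credit = $6,300 − $5,208 = $1,092.

$1,092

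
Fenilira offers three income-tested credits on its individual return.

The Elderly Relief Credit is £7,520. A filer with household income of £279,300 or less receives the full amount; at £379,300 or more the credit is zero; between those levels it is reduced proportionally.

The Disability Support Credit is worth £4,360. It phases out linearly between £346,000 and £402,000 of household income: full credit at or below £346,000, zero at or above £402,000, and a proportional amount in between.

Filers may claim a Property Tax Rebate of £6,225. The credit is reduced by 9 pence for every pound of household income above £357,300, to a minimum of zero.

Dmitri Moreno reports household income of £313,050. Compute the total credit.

£15,567

Elderly Relief Credit: £313,050 is £33,750 into a £100,000 phase-out range, leaving 66,250/100,000 of the credit: £7,520 × 66,250/100,000 = £4,982.
Disability Support Credit: £313,050 is at or below the £346,000 threshold, so the full £4,360 applies.
Property Tax Rebate: £313,050 is at or below the £357,300 threshold, so the full £6,225 applies.
Total: £4,982 + £4,360 + £6,225 = £15,567.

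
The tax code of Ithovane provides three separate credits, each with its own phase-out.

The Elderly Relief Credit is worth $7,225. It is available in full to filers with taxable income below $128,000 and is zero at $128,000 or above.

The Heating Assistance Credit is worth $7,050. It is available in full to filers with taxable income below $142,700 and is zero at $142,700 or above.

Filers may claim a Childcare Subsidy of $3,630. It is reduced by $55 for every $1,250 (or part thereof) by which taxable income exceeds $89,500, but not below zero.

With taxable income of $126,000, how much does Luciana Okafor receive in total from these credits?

$16,255

Elderly Relief Credit: $126,000 is below the $128,000 cutoff, so the full $7,225 applies.
Heating Assistance Credit: $126,000 is below the $142,700 cutoff, so the full $7,050 applies.
Childcare Subsidy: income exceeds $89,500 by $36,500, which is 30 full-or-partial $1,250 increments; reduction = 30 × $55 = $1,650, leaving $1,980.
Total: $7,225 + $7,050 + $1,980 = $16,255.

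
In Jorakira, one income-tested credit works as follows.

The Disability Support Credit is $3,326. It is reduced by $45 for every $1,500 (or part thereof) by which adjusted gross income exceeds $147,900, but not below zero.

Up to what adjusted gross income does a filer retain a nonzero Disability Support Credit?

After 73 increments the reduction is 73 × $45 = $3,285, leaving $41; one more increment wipes it out. Increment 73 ends at excess 73 × $1,500 = $109,500, so the highest qualifying income is $147,900 + $109,500 = $257,400.

$257,400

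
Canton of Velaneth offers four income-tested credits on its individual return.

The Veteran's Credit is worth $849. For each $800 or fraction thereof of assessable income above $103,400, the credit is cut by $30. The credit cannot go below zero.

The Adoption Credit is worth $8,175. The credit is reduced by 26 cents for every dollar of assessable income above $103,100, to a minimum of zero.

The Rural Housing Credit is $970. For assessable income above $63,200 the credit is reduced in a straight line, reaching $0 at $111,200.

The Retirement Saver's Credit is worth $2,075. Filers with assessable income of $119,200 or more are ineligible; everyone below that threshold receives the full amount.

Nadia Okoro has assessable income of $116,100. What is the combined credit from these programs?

$7,239

Veteran's Credit: income exceeds $103,400 by $12,700, which is 16 full-or-partial $800 increments; reduction = 16 × $30 = $480, leaving $369.
Adoption Credit: 26% of the $13,000 excess over $103,100 is $3,380; credit = $8,175 − $3,380 = $4,795.
Rural Housing Credit: $116,100 is at or above $111,200, so the credit is $0.
Retirement Saver's Credit: $116,100 is below the $119,200 cutoff, so the full $2,075 applies.
Total: $369 + $4,795 + $0 + $2,075 = $7,239.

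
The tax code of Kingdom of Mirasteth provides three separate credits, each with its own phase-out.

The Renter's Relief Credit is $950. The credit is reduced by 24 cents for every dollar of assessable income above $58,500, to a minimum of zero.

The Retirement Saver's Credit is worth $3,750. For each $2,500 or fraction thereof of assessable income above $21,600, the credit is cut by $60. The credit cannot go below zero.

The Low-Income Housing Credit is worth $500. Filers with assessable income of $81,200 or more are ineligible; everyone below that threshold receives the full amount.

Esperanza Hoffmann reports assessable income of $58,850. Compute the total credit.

Renter's Relief Credit: 24% of the $350 excess over $58,500 is $84; credit = $950 − $84 = $866.
Retirement Saver's Credit: income exceeds $21,600 by $37,250, which is 15 full-or-partial $2,500 increments; reduction = 15 × $60 = $900, leaving $2,850.
Low-Income Housing Credit: $58,850 is below the $81,200 cutoff, so the full $500 applies.
Total: $866 + $2,850 + $500 = $4,216.

$4,216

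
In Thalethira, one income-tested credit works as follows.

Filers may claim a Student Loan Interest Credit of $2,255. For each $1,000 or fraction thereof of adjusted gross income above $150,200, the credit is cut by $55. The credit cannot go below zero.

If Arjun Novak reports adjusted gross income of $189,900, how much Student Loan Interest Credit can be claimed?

$55

Student Loan Interest Credit: income exceeds $150,200 by $39,700, which is 40 full-or-partial $1,000 increments; reduction = 40 × $55 = $2,200, leaving $55.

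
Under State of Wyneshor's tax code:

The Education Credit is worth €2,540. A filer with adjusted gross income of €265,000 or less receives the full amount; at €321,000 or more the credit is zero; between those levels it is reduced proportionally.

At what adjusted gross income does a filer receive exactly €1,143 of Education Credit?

€1,143 is 1,143/2,540 of the full €2,540, so 1,397/2,540 of the €56,000 range has been used: income = €265,000 + €56,000 × 1,397/2,540 = €295,800.

€295,800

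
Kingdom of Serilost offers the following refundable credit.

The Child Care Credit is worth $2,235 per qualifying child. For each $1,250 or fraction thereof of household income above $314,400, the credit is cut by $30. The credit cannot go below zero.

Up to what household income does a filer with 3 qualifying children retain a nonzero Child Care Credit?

Full credit = 3 × $2,235 = $6,705.
After 223 increments the reduction is 223 × $30 = $6,690, leaving $15; one more increment wipes it out. Increment 223 ends at excess 223 × $1,250 = $278,750, so the highest qualifying income is $314,400 + $278,750 = $593,150.

$593,150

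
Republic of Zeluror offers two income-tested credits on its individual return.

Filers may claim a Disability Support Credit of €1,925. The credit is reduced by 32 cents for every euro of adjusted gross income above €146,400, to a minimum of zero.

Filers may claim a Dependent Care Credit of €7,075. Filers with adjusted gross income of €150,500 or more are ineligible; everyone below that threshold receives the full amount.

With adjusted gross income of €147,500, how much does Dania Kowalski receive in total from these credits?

€8,648

Disability Support Credit: 32% of the €1,100 excess over €146,400 is €352; credit = €1,925 − €352 = €1,573.
Dependent Care Credit: €147,500 is below the €150,500 cutoff, so the full €7,075 applies.
Total: €1,573 + €7,075 = €8,648.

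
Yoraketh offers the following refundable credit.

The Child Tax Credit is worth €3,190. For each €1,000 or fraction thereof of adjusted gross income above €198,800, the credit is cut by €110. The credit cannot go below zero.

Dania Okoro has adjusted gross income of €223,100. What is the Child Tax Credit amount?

€440

Child Tax Credit: income exceeds €198,800 by €24,300, which is 25 full-or-partial €1,000 increments; reduction = 25 × €110 = €2,750, leaving €440.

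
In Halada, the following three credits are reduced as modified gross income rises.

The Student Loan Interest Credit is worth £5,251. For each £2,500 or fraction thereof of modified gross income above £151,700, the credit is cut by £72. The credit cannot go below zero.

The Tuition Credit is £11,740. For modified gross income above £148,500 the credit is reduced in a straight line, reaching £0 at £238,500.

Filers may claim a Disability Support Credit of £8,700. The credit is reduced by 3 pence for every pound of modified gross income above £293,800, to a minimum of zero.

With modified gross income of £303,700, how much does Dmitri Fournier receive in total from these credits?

Student Loan Interest Credit: income exceeds £151,700 by £152,000, which is 61 full-or-partial £2,500 increments; reduction = 61 × £72 = £4,392, leaving £859.
Tuition Credit: £303,700 is at or above £238,500, so the credit is £0.
Disability Support Credit: 3% of the £9,900 excess over £293,800 is £297; credit = £8,700 − £297 = £8,403.
Total: £859 + £0 + £8,403 = £9,262.

£9,262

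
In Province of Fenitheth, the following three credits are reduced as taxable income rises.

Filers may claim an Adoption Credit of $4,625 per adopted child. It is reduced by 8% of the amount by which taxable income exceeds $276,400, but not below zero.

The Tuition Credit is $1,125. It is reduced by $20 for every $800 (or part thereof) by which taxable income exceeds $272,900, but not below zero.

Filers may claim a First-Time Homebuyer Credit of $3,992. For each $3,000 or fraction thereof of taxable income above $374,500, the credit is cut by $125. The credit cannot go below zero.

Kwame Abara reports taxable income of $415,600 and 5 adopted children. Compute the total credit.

Adoption Credit: base = 5 × $4,625 = $23,125. 8% of the $139,200 excess over $276,400 is $11,136; credit = $23,125 − $11,136 = $11,989.
Tuition Credit: income exceeds $272,900 by $142,700 → 179 increments × $20 = $3,580 ≥ base, so the credit is $0.
First-Time Homebuyer Credit: income exceeds $374,500 by $41,100, which is 14 full-or-partial $3,000 increments; reduction = 14 × $125 = $1,750, leaving $2,242.
Total: $11,989 + $0 + $2,242 = $14,231.

$14,231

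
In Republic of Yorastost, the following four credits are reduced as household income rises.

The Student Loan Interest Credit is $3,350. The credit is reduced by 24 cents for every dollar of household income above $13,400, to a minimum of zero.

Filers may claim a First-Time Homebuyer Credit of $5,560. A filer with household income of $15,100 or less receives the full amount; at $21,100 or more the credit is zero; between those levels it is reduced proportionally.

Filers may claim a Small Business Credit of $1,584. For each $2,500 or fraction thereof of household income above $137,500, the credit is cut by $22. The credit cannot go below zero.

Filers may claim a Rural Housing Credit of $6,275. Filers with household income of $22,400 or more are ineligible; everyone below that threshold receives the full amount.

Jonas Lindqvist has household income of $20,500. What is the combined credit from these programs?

Student Loan Interest Credit: 24% of the $7,100 excess over $13,400 is $1,704; credit = $3,350 − $1,704 = $1,646.
First-Time Homebuyer Credit: $20,500 is $5,400 into a $6,000 phase-out range, leaving 600/6,000 of the credit: $5,560 × 600/6,000 = $556.
Small Business Credit: $20,500 is at or below the $137,500 threshold, so the full $1,584 applies.
Rural Housing Credit: $20,500 is below the $22,400 cutoff, so the full $6,275 applies.
Total: $1,646 + $556 + $1,584 + $6,275 = $10,061.

$10,061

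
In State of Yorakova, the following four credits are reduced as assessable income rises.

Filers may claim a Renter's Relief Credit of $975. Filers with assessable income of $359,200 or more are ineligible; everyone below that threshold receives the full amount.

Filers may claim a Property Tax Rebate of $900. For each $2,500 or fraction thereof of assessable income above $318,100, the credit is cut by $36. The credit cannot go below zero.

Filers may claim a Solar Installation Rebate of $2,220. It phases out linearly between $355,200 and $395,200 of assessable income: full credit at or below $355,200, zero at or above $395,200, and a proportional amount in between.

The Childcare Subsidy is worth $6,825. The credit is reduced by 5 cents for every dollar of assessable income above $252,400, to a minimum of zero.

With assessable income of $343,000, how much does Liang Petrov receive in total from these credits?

$6,030

Renter's Relief Credit: $343,000 is below the $359,200 cutoff, so the full $975 applies.
Property Tax Rebate: income exceeds $318,100 by $24,900, which is 10 full-or-partial $2,500 increments; reduction = 10 × $36 = $360, leaving $540.
Solar Installation Rebate: $343,000 is at or below the $355,200 threshold, so the full $2,220 applies.
Childcare Subsidy: 5% of the $90,600 excess over $252,400 is $4,530; credit = $6,825 − $4,530 = $2,295.
Total: $975 + $540 + $2,220 + $2,295 = $6,030.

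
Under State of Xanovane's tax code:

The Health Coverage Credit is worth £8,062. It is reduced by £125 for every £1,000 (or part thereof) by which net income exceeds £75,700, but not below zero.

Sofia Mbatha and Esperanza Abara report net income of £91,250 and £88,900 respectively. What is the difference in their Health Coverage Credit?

£250

Sofia (£91,250): Health Coverage Credit: income exceeds £75,700 by £15,550, which is 16 full-or-partial £1,000 increments; reduction = 16 × £125 = £2,000, leaving £6,062.
Esperanza (£88,900): Health Coverage Credit: income exceeds £75,700 by £13,200, which is 14 full-or-partial £1,000 increments; reduction = 14 × £125 = £1,750, leaving £6,312.
Difference: |£6,062 − £6,312| = £250.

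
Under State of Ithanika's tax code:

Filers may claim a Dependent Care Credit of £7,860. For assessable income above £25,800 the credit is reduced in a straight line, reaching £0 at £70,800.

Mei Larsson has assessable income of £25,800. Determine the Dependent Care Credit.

Dependent Care Credit: £25,800 is at or below the £25,800 threshold, so the full £7,860 applies.

£7,860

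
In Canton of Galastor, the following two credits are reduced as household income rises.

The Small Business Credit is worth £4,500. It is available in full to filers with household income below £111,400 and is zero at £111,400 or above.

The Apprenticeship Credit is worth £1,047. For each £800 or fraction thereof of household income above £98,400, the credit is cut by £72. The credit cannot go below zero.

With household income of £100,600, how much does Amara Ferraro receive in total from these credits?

£5,331

Small Business Credit: £100,600 is below the £111,400 cutoff, so the full £4,500 applies.
Apprenticeship Credit: income exceeds £98,400 by £2,200, which is 3 full-or-partial £800 increments; reduction = 3 × £72 = £216, leaving £831.
Total: £4,500 + £831 = £5,331.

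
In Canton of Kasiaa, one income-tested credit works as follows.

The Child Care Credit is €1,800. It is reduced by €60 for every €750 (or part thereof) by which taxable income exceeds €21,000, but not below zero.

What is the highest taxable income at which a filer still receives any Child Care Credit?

After 29 increments the reduction is 29 × €60 = €1,740, leaving €60; one more increment wipes it out. Increment 29 ends at excess 29 × €750 = €21,750, so the highest qualifying income is €21,000 + €21,750 = €42,750.

€42,750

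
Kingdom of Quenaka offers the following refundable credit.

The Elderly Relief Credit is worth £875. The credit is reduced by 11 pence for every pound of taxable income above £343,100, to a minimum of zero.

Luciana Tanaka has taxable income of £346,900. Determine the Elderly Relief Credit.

£457

Elderly Relief Credit: 11% of the £3,800 excess over £343,100 is £418; credit = £875 − £418 = £457.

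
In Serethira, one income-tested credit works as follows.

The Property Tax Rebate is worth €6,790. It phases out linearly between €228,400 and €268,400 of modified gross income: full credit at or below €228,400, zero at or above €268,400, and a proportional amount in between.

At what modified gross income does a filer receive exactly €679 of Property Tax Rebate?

€264,400

€679 is 679/6,790 of the full €6,790, so 6,111/6,790 of the €40,000 range has been used: income = €228,400 + €40,000 × 6,111/6,790 = €264,400.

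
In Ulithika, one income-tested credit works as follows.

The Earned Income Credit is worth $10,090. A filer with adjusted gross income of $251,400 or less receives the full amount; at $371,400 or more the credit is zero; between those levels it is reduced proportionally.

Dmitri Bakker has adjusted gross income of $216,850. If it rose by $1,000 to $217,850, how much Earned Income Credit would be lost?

At $216,850 — $216,850 is at or below the $251,400 threshold, so the full $10,090 applies.
At $217,850 — $217,850 is at or below the $251,400 threshold, so the full $10,090 applies.
Lost: $10,090 − $10,090 = $0.

$0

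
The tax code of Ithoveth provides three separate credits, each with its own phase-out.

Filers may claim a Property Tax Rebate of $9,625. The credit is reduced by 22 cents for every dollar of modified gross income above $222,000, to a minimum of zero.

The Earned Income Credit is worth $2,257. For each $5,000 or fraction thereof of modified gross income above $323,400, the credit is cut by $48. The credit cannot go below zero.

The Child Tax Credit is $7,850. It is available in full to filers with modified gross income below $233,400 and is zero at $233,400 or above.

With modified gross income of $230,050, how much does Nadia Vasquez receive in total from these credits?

$17,961

Property Tax Rebate: 22% of the $8,050 excess over $222,000 is $1,771; credit = $9,625 − $1,771 = $7,854.
Earned Income Credit: $230,050 is at or below the $323,400 threshold, so the full $2,257 applies.
Child Tax Credit: $230,050 is below the $233,400 cutoff, so the full $7,850 applies.
Total: $7,854 + $2,257 + $7,850 = $17,961.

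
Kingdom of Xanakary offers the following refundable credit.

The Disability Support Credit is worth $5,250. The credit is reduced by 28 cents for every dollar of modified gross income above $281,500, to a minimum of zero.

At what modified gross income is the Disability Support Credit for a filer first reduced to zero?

The credit falls by 28% of each dollar above $281,500, so it reaches zero when the excess is $5,250 / 28% = $18,750: income = $281,500 + $18,750 = $300,250.

$300,250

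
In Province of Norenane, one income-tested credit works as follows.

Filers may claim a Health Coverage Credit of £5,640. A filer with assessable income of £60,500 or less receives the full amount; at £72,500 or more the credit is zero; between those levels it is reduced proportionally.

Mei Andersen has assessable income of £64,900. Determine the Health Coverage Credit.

Health Coverage Credit: £64,900 is £4,400 into a £12,000 phase-out range, leaving 7,600/12,000 of the credit: £5,640 × 7,600/12,000 = £3,572.

£3,572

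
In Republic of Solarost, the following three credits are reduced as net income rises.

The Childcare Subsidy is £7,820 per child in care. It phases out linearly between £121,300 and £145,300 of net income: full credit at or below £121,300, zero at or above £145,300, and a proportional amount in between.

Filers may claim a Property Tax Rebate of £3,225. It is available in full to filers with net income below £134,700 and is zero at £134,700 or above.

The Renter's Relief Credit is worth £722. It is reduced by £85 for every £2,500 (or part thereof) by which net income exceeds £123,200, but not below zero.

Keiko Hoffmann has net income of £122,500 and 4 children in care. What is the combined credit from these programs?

£33,663

Childcare Subsidy: base = 4 × £7,820 = £31,280. £122,500 is £1,200 into a £24,000 phase-out range, leaving 22,800/24,000 of the credit: £31,280 × 22,800/24,000 = £29,716.
Property Tax Rebate: £122,500 is below the £134,700 cutoff, so the full £3,225 applies.
Renter's Relief Credit: £122,500 is at or below the £123,200 threshold, so the full £722 applies.
Total: £29,716 + £3,225 + £722 = £33,663.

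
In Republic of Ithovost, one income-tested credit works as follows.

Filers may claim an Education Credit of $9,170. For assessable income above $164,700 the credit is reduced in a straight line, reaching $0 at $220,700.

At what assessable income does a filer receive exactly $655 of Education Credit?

$655 is 655/9,170 of the full $9,170, so 8,515/9,170 of the $56,000 range has been used: income = $164,700 + $56,000 × 8,515/9,170 = $216,700.

$216,700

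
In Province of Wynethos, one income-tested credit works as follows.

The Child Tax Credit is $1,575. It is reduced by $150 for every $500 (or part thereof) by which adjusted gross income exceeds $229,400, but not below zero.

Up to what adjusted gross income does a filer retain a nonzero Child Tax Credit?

After 10 increments the reduction is 10 × $150 = $1,500, leaving $75; one more increment wipes it out. Increment 10 ends at excess 10 × $500 = $5,000, so the highest qualifying income is $229,400 + $5,000 = $234,400.

$234,400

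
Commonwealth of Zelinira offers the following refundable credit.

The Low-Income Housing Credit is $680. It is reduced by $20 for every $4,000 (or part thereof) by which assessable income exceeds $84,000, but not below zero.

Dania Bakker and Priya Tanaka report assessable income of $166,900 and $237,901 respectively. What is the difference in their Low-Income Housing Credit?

Dania ($166,900): Low-Income Housing Credit: income exceeds $84,000 by $82,900, which is 21 full-or-partial $4,000 increments; reduction = 21 × $20 = $420, leaving $260.
Priya ($237,901): Low-Income Housing Credit: income exceeds $84,000 by $153,901 → 39 increments × $20 = $780 ≥ base, so the credit is $0.
Difference: |$260 − $0| = $260.

$260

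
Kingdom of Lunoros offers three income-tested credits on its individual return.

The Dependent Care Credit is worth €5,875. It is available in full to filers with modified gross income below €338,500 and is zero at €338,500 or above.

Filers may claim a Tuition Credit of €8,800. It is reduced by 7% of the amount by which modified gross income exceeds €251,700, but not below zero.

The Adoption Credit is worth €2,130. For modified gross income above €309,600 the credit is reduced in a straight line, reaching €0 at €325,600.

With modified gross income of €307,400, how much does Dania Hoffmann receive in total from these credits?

€12,906

Dependent Care Credit: €307,400 is below the €338,500 cutoff, so the full €5,875 applies.
Tuition Credit: 7% of the €55,700 excess over €251,700 is €3,899; credit = €8,800 − €3,899 = €4,901.
Adoption Credit: €307,400 is at or below the €309,600 threshold, so the full €2,130 applies.
Total: €5,875 + €4,901 + €2,130 = €12,906.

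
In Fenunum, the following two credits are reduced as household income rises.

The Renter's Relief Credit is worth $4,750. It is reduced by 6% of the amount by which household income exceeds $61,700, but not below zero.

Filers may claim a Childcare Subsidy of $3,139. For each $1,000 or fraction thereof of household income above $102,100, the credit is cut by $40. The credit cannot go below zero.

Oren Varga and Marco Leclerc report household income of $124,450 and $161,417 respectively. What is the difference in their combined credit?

Oren ($124,450): Renter's Relief Credit: 6% of the $62,750 excess over $61,700 is $3,765; credit = $4,750 − $3,765 = $985. Childcare Subsidy: income exceeds $102,100 by $22,350, which is 23 full-or-partial $1,000 increments; reduction = 23 × $40 = $920, leaving $2,219. total $985 + $2,219 = $3,204
Marco ($161,417): Renter's Relief Credit: 6% of the $99,717 excess over $61,700 is $5,983.02 ≥ base, so the credit is $0. Childcare Subsidy: income exceeds $102,100 by $59,317, which is 60 full-or-partial $1,000 increments; reduction = 60 × $40 = $2,400, leaving $739. total $0 + $739 = $739
Difference: |$3,204 − $739| = $2,465.

$2,465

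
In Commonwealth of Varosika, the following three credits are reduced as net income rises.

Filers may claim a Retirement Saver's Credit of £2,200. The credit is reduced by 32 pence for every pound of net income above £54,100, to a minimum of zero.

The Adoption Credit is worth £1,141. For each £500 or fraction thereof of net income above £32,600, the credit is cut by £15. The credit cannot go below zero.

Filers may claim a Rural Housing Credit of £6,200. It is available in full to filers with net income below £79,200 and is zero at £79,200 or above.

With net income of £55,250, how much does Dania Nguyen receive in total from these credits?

Retirement Saver's Credit: 32% of the £1,150 excess over £54,100 is £368; credit = £2,200 − £368 = £1,832.
Adoption Credit: income exceeds £32,600 by £22,650, which is 46 full-or-partial £500 increments; reduction = 46 × £15 = £690, leaving £451.
Rural Housing Credit: £55,250 is below the £79,200 cutoff, so the full £6,200 applies.
Total: £1,832 + £451 + £6,200 = £8,483.

£8,483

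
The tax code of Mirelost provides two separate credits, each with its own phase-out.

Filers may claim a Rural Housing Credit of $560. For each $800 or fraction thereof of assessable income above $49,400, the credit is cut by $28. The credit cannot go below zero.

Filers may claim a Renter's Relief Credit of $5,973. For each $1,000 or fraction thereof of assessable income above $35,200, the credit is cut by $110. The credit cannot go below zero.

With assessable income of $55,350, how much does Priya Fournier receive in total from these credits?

$3,999

Rural Housing Credit: income exceeds $49,400 by $5,950, which is 8 full-or-partial $800 increments; reduction = 8 × $28 = $224, leaving $336.
Renter's Relief Credit: income exceeds $35,200 by $20,150, which is 21 full-or-partial $1,000 increments; reduction = 21 × $110 = $2,310, leaving $3,663.
Total: $336 + $3,663 = $3,999.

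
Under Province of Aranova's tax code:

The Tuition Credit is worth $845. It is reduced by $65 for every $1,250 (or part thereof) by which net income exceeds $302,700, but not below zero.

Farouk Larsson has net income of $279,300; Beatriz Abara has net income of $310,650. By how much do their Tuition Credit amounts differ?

$455

Farouk ($279,300): Tuition Credit: $279,300 is at or below the $302,700 threshold, so the full $845 applies.
Beatriz ($310,650): Tuition Credit: income exceeds $302,700 by $7,950, which is 7 full-or-partial $1,250 increments; reduction = 7 × $65 = $455, leaving $390.
Difference: |$845 − $390| = $455.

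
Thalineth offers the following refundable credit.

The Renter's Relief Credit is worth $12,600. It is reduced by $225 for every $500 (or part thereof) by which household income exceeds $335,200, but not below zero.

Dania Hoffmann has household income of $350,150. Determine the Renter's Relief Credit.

$5,850

Renter's Relief Credit: income exceeds $335,200 by $14,950, which is 30 full-or-partial $500 increments; reduction = 30 × $225 = $6,750, leaving $5,850.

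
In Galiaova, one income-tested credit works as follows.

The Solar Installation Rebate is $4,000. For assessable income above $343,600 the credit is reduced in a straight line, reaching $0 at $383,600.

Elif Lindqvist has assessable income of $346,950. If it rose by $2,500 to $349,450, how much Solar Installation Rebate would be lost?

$250

At $346,950 — $346,950 is $3,350 into a $40,000 phase-out range, leaving 36,650/40,000 of the credit: $4,000 × 36,650/40,000 = $3,665.
At $349,450 — $349,450 is $5,850 into a $40,000 phase-out range, leaving 34,150/40,000 of the credit: $4,000 × 34,150/40,000 = $3,415.
Lost: $3,665 − $3,415 = $250.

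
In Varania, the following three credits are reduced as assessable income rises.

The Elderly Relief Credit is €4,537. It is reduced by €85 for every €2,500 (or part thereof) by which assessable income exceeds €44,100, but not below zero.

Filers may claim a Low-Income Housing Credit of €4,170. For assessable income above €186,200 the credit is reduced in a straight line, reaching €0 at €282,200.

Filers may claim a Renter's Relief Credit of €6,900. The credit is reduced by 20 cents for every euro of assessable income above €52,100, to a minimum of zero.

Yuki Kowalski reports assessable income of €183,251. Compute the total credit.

€4,170

Elderly Relief Credit: income exceeds €44,100 by €139,151 → 56 increments × €85 = €4,760 ≥ base, so the credit is €0.
Low-Income Housing Credit: €183,251 is at or below the €186,200 threshold, so the full €4,170 applies.
Renter's Relief Credit: 20% of the €131,151 excess over €52,100 is €26,230.20 ≥ base, so the credit is €0.
Total: €0 + €4,170 + €0 = €4,170.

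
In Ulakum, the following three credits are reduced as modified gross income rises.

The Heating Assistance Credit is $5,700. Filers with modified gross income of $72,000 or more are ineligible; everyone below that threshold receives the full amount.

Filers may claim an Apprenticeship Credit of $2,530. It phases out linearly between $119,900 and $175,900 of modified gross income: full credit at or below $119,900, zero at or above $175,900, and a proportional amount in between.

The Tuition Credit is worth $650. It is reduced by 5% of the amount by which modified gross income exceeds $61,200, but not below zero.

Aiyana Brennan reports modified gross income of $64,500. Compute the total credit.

Heating Assistance Credit: $64,500 is below the $72,000 cutoff, so the full $5,700 applies.
Apprenticeship Credit: $64,500 is at or below the $119,900 threshold, so the full $2,530 applies.
Tuition Credit: 5% of the $3,300 excess over $61,200 is $165; credit = $650 − $165 = $485.
Total: $5,700 + $2,530 + $485 = $8,715.

$8,715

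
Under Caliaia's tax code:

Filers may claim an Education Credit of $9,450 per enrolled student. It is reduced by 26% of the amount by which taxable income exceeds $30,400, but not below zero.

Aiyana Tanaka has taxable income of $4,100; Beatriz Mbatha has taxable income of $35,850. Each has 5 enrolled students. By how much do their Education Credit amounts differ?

$1,417

Aiyana ($4,100): Education Credit: base = 5 × $9,450 = $47,250. $4,100 is at or below the $30,400 threshold, so the full $47,250 applies.
Beatriz ($35,850): Education Credit: base = 5 × $9,450 = $47,250. 26% of the $5,450 excess over $30,400 is $1,417; credit = $47,250 − $1,417 = $45,833.
Difference: |$47,250 − $45,833| = $1,417.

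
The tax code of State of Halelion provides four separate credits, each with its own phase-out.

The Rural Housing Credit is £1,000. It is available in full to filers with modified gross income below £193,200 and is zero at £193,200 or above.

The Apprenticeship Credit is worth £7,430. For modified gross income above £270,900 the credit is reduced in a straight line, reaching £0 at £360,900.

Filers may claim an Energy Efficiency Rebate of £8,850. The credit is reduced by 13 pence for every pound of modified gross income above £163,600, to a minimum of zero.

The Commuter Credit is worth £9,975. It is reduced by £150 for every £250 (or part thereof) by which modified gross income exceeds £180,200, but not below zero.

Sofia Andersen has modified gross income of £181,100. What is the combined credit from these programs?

Rural Housing Credit: £181,100 is below the £193,200 cutoff, so the full £1,000 applies.
Apprenticeship Credit: £181,100 is at or below the £270,900 threshold, so the full £7,430 applies.
Energy Efficiency Rebate: 13% of the £17,500 excess over £163,600 is £2,275; credit = £8,850 − £2,275 = £6,575.
Commuter Credit: income exceeds £180,200 by £900, which is 4 full-or-partial £250 increments; reduction = 4 × £150 = £600, leaving £9,375.
Total: £1,000 + £7,430 + £6,575 + £9,375 = £24,380.

£24,380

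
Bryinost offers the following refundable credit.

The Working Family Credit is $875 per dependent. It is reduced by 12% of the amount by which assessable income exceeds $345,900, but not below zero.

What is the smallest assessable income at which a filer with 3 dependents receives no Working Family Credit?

$367,775

Full credit = 3 × $875 = $2,625.
The credit falls by 12% of each dollar above $345,900, so it reaches zero when the excess is $2,625 / 12% = $21,875: income = $345,900 + $21,875 = $367,775.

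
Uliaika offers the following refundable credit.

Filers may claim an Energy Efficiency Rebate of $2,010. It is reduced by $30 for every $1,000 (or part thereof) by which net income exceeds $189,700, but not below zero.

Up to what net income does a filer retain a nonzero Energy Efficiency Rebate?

After 66 increments the reduction is 66 × $30 = $1,980, leaving $30; one more increment wipes it out. Increment 66 ends at excess 66 × $1,000 = $66,000, so the highest qualifying income is $189,700 + $66,000 = $255,700.

$255,700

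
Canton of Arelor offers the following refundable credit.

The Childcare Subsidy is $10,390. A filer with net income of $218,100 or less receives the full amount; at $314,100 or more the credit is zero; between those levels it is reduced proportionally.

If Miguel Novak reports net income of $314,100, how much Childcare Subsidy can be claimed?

Childcare Subsidy: $314,100 is at or above $314,100, so the credit is $0.

$0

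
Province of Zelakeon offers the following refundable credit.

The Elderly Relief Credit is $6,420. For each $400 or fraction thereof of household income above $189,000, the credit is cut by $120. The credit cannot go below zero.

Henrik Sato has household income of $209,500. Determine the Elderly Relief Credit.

Elderly Relief Credit: income exceeds $189,000 by $20,500, which is 52 full-or-partial $400 increments; reduction = 52 × $120 = $6,240, leaving $180.

$180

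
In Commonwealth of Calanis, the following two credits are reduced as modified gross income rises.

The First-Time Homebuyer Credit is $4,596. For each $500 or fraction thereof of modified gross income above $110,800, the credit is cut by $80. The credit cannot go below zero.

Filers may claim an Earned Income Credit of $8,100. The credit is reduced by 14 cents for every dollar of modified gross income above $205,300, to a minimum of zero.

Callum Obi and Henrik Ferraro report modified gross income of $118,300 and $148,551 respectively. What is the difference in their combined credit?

Callum ($118,300): First-Time Homebuyer Credit: income exceeds $110,800 by $7,500, which is 15 full-or-partial $500 increments; reduction = 15 × $80 = $1,200, leaving $3,396. Earned Income Credit: $118,300 is at or below the $205,300 threshold, so the full $8,100 applies. total $3,396 + $8,100 = $11,496
Henrik ($148,551): First-Time Homebuyer Credit: income exceeds $110,800 by $37,751 → 76 increments × $80 = $6,080 ≥ base, so the credit is $0. Earned Income Credit: $148,551 is at or below the $205,300 threshold, so the full $8,100 applies. total $0 + $8,100 = $8,100
Difference: |$11,496 − $8,100| = $3,396.

$3,396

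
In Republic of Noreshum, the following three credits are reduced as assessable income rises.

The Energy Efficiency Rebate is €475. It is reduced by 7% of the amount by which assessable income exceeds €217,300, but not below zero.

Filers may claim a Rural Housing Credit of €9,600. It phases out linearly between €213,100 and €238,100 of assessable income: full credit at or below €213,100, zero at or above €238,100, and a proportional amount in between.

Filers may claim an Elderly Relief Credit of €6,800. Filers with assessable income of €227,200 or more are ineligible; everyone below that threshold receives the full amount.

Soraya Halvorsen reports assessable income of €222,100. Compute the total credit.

Energy Efficiency Rebate: 7% of the €4,800 excess over €217,300 is €336; credit = €475 − €336 = €139.
Rural Housing Credit: €222,100 is €9,000 into a €25,000 phase-out range, leaving 16,000/25,000 of the credit: €9,600 × 16,000/25,000 = €6,144.
Elderly Relief Credit: €222,100 is below the €227,200 cutoff, so the full €6,800 applies.
Total: €139 + €6,144 + €6,800 = €13,083.

€13,083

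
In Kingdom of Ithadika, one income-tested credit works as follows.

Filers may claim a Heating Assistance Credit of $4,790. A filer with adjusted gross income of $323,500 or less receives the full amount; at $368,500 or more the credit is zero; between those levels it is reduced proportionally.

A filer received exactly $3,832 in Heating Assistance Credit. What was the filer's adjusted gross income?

$3,832 is 3,832/4,790 of the full $4,790, so 958/4,790 of the $45,000 range has been used: income = $323,500 + $45,000 × 958/4,790 = $332,500.

$332,500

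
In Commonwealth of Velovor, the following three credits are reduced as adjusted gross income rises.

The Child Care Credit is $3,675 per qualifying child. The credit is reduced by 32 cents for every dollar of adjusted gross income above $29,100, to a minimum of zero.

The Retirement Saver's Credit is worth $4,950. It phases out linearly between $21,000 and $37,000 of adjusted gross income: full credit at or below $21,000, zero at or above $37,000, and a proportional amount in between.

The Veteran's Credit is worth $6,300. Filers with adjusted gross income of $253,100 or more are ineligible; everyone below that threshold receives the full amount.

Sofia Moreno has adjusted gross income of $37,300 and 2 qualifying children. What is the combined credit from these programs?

Child Care Credit: base = 2 × $3,675 = $7,350. 32% of the $8,200 excess over $29,100 is $2,624; credit = $7,350 − $2,624 = $4,726.
Retirement Saver's Credit: $37,300 is at or above $37,000, so the credit is $0.
Veteran's Credit: $37,300 is below the $253,100 cutoff, so the full $6,300 applies.
Total: $4,726 + $0 + $6,300 = $11,026.

$11,026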